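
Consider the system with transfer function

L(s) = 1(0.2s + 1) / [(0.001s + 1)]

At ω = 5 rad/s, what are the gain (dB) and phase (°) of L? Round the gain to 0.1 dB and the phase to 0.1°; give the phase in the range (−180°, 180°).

At ω = 5 rad/s:
zero (1 + j5·0.2) = 1 + j1 → |·| ≈ 1.4142, ∠ ≈ 45.00°
pole (1 + j5·0.001) = 1 + j0.005 → |·| ≈ 1, ∠ ≈ 0.29°
|L| = 1 · 1.4142 / (1) ≈ 1.4142
Gain = 20 log₁₀(1.4142) ≈ 3.01 dB
∠L = (45.00°) − (0.29°) = 44.71°

3.0 dB, 44.7°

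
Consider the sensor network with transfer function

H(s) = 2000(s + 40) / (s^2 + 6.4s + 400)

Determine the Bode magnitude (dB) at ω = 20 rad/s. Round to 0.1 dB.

At s = jω = j20:
zero (s+40): 40 + j20 → |·| = √(40²+20²) = √2000 ≈ 44.721, ∠ = arctan(20/40) ≈ 26.57°
quadratic: (j20)² + 6.4·j20 + 400 = 0 + j128 → |·| ≈ 128, ∠ ≈ 90.00°
|H| = 2000 · 44.721 / 128 ≈ 698.77
Gain = 20 log₁₀(698.77) ≈ 56.89 dB

56.9 dB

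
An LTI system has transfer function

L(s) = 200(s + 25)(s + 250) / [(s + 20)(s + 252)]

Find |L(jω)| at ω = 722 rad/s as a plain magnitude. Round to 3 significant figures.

At s = jω = j722:
zero (s+25): 25 + j722 → |·| = √(25²+722²) = √521909 ≈ 722.43, ∠ = arctan(722/25) ≈ 88.02°
zero (s+250): 250 + j722 → |·| = √(250²+722²) = √583784 ≈ 764.06, ∠ = arctan(722/250) ≈ 70.90°
pole (s+20): 20 + j722 → |·| = √(20²+722²) = √521684 ≈ 722.28, ∠ = arctan(722/20) ≈ 88.41°
pole (s+252): 252 + j722 → |·| = √(252²+722²) = √584788 ≈ 764.71, ∠ = arctan(722/252) ≈ 70.76°
|L| = 200 · 5.5198e+05 / 5.5233e+05 ≈ 199.87

200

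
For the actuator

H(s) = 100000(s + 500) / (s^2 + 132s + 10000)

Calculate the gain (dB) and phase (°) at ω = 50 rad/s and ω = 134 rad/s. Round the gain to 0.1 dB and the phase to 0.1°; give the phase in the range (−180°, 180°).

At s = jω = j50:
zero (s+500): 500 + j50 → |·| = √(500²+50²) = √252500 ≈ 502.49, ∠ = arctan(50/500) ≈ 5.71°
quadratic: (j50)² + 132·j50 + 10000 = 7500 + j6600 → |·| ≈ 9990.5, ∠ ≈ 41.35°
|H| = 100000 · 502.49 / 9990.5 ≈ 5029.7
Gain = 20 log₁₀(5029.7) ≈ 74.03 dB
∠H = 5.71° − 41.35° = -35.64°

At s = jω = j134:
zero (s+500): 500 + j134 → |·| = √(500²+134²) = √267956 ≈ 517.64, ∠ = arctan(134/500) ≈ 15.00°
quadratic: (j134)² + 132·j134 + 10000 = -7956 + j17688 → |·| ≈ 19395, ∠ ≈ 114.22°
|H| = 100000 · 517.64 / 19395 ≈ 2668.9
Gain = 20 log₁₀(2668.9) ≈ 68.53 dB
∠H = 15.00° − 114.22° = -99.22°

ω = 50: 74.0 dB, -35.6°; ω = 134: 68.5 dB, -99.2°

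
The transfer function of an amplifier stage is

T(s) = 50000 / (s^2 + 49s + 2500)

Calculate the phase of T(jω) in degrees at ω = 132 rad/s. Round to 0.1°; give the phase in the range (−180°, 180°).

-156.6°

At s = jω = j132:
quadratic: (j132)² + 49·j132 + 2500 = -14924 + j6468 → |·| ≈ 16265, ∠ ≈ 156.57°
∠T = 0.00° − 156.57° = -156.57°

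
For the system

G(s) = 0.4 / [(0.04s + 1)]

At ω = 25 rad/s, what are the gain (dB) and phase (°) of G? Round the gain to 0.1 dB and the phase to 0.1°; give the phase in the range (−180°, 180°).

At ω = 25 rad/s:
pole (1 + j25·0.04) = 1 + j1 → |·| ≈ 1.4142, ∠ ≈ 45.00°
|G| = 0.4 · 1 / (1.4142) ≈ 0.28285
Gain = 20 log₁₀(0.28285) ≈ -10.97 dB
∠G = (0°) − (45.00°) = -45.00°

-11.0 dB, -45.0°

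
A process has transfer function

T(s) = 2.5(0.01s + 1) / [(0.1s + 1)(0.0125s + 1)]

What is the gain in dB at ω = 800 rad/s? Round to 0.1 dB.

-32.0 dB

At ω = 800 rad/s:
zero (1 + j800·0.01) = 1 + j8 → |·| ≈ 8.0623, ∠ ≈ 82.87°
pole (1 + j800·0.1) = 1 + j80 → |·| ≈ 80.006, ∠ ≈ 89.28°
pole (1 + j800·0.0125) = 1 + j10 → |·| ≈ 10.05, ∠ ≈ 84.29°
|T| = 2.5 · 8.0623 / (80.006 · 10.05) ≈ 0.025067
Gain = 20 log₁₀(0.025067) ≈ -32.02 dB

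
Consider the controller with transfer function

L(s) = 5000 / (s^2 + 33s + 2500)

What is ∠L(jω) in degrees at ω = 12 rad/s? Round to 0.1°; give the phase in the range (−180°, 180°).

-9.5°

At s = jω = j12:
quadratic: (j12)² + 33·j12 + 2500 = 2356 + j396 → |·| ≈ 2389, ∠ ≈ 9.54°
∠L = 0.00° − 9.54° = -9.54°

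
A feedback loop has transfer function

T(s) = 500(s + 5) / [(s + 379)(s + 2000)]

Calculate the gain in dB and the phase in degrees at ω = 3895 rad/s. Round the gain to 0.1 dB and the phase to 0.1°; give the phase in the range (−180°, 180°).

At s = jω = j3895:
zero (s+5): 5 + j3895 → |·| = √(5²+3895²) = √15171050 ≈ 3895, ∠ = arctan(3895/5) ≈ 89.93°
pole (s+379): 379 + j3895 → |·| = √(379²+3895²) = √15314666 ≈ 3913.4, ∠ = arctan(3895/379) ≈ 84.44°
pole (s+2000): 2000 + j3895 → |·| = √(2000²+3895²) = √19171025 ≈ 4378.5, ∠ = arctan(3895/2000) ≈ 62.82°
|T| = 500 · 3895 / 1.7135e+07 ≈ 0.11366
Gain = 20 log₁₀(0.11366) ≈ -18.89 dB
∠T = 89.93° − 147.26° = -57.33°

-18.9 dB, -57.3°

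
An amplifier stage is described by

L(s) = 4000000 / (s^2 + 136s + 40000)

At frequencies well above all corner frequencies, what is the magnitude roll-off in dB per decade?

-40 dB/decade

Each pole contributes −20 dB/decade at high frequency; each zero contributes +20 dB/decade.
Net: 0 zero(s) − 2 pole(s) → -40 dB/decade.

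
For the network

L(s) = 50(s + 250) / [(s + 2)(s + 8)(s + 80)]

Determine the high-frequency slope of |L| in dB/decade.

Each pole contributes −20 dB/decade at high frequency; each zero contributes +20 dB/decade.
Net: 1 zero(s) − 3 pole(s) → -40 dB/decade.

-40 dB/decade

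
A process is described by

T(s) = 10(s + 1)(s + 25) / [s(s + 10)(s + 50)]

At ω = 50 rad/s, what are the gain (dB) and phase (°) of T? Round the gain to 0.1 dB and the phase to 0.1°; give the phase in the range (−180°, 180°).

At s = jω = j50:
zero (s+1): 1 + j50 → |·| = √(1²+50²) = √2501 ≈ 50.01, ∠ = arctan(50/1) ≈ 88.85°
zero (s+25): 25 + j50 → |·| = √(25²+50²) = √3125 ≈ 55.902, ∠ = arctan(50/25) ≈ 63.43°
pole (s+10): 10 + j50 → |·| = √(10²+50²) = √2600 ≈ 50.99, ∠ = arctan(50/10) ≈ 78.69°
pole (s+50): 50 + j50 → |·| = √(50²+50²) = √5000 ≈ 70.711, ∠ = arctan(50/50) ≈ 45.00°
pole at origin: |s| = 50, ∠ = 90.00° (in denominator)
|T| = 10 · 2795.7 / 1.8028e+05 ≈ 0.15508
Gain = 20 log₁₀(0.15508) ≈ -16.19 dB
∠T = 152.28° − 213.69° = -61.41°

-16.2 dB, -61.4°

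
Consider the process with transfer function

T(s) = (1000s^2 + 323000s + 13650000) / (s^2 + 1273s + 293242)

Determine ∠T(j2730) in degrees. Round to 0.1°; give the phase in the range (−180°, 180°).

Substitute s = j2730:
Numerator: 1000(j2730)^2 + 323000(j2730) + 13650000 = -7439250000 + j881790000
Denominator: (j2730)^2 + 1273(j2730) + 293242 = -7159658 + j3475290
|N| = √(7439250000² + 881790000²) ≈ 7.4913e+09, ∠N ≈ 173.24°
|D| = √(7159658² + 3475290²) ≈ 7.9585e+06, ∠D ≈ 154.11°
∠T = 173.24° − 154.11° = 19.13°

19.1°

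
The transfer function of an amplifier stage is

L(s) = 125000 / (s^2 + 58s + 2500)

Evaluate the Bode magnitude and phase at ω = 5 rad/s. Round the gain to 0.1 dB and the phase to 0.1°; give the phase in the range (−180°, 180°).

34.0 dB, -6.7°

At s = jω = j5:
quadratic: (j5)² + 58·j5 + 2500 = 2475 + j290 → |·| ≈ 2491.9, ∠ ≈ 6.68°
|L| = 125000 / 2491.9 ≈ 50.163
Gain = 20 log₁₀(50.163) ≈ 34.01 dB
∠L = 0.00° − 6.68° = -6.68°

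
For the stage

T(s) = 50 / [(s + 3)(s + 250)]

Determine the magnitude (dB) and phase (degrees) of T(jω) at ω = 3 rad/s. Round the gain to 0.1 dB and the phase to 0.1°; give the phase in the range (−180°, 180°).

-26.5 dB, -45.7°

At s = jω = j3:
pole (s+3): 3 + j3 → |·| = √(3²+3²) = √18 ≈ 4.2426, ∠ = arctan(3/3) ≈ 45.00°
pole (s+250): 250 + j3 → |·| = √(250²+3²) = √62509 ≈ 250.02, ∠ = arctan(3/250) ≈ 0.69°
|T| = 50 / 1060.7 ≈ 0.047139
Gain = 20 log₁₀(0.047139) ≈ -26.53 dB
∠T = 0.00° − 45.69° = -45.69°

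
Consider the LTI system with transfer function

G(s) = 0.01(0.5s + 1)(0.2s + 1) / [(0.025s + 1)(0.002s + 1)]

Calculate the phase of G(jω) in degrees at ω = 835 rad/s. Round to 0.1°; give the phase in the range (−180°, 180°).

33.2°

At ω = 835 rad/s:
zero (1 + j835·0.5) = 1 + j417.5 → |·| ≈ 417.5, ∠ ≈ 89.86°
zero (1 + j835·0.2) = 1 + j167 → |·| ≈ 167, ∠ ≈ 89.66°
pole (1 + j835·0.025) = 1 + j20.875 → |·| ≈ 20.899, ∠ ≈ 87.26°
pole (1 + j835·0.002) = 1 + j1.67 → |·| ≈ 1.9465, ∠ ≈ 59.09°
∠G = (89.86° + 89.66°) − (87.26° + 59.09°) = 33.17°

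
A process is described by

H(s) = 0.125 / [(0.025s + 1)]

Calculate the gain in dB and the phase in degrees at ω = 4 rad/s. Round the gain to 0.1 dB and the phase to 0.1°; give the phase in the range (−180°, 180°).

-18.1 dB, -5.7°

At ω = 4 rad/s:
pole (1 + j4·0.025) = 1 + j0.1 → |·| ≈ 1.005, ∠ ≈ 5.71°
|H| = 0.125 · 1 / (1.005) ≈ 0.12438
Gain = 20 log₁₀(0.12438) ≈ -18.10 dB
∠H = (0°) − (5.71°) = -5.71°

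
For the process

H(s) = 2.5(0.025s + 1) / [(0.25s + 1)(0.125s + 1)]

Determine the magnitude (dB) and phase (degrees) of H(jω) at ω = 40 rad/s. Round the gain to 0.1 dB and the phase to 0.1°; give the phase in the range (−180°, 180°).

At ω = 40 rad/s:
zero (1 + j40·0.025) = 1 + j1 → |·| ≈ 1.4142, ∠ ≈ 45.00°
pole (1 + j40·0.25) = 1 + j10 → |·| ≈ 10.05, ∠ ≈ 84.29°
pole (1 + j40·0.125) = 1 + j5 → |·| ≈ 5.099, ∠ ≈ 78.69°
|H| = 2.5 · 1.4142 / (10.05 · 5.099) ≈ 0.068992
Gain = 20 log₁₀(0.068992) ≈ -23.22 dB
∠H = (45.00°) − (84.29° + 78.69°) = -117.98°

-23.2 dB, -118.0°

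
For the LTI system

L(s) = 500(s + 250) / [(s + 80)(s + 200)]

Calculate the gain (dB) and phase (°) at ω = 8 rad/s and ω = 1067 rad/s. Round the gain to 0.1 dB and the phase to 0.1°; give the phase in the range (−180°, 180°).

ω = 8: 17.8 dB, -6.2°; ω = 1067: -6.5 dB, -88.3°

At s = jω = j8:
zero (s+250): 250 + j8 → |·| = √(250²+8²) = √62564 ≈ 250.13, ∠ = arctan(8/250) ≈ 1.83°
pole (s+80): 80 + j8 → |·| = √(80²+8²) = √6464 ≈ 80.399, ∠ = arctan(8/80) ≈ 5.71°
pole (s+200): 200 + j8 → |·| = √(200²+8²) = √40064 ≈ 200.16, ∠ = arctan(8/200) ≈ 2.29°
|L| = 500 · 250.13 / 16093 ≈ 7.7714
Gain = 20 log₁₀(7.7714) ≈ 17.81 dB
∠L = 1.83° − 8.00° = -6.17°

At s = jω = j1067:
zero (s+250): 250 + j1067 → |·| = √(250²+1067²) = √1200989 ≈ 1095.9, ∠ = arctan(1067/250) ≈ 76.81°
pole (s+80): 80 + j1067 → |·| = √(80²+1067²) = √1144889 ≈ 1070, ∠ = arctan(1067/80) ≈ 85.71°
pole (s+200): 200 + j1067 → |·| = √(200²+1067²) = √1178489 ≈ 1085.6, ∠ = arctan(1067/200) ≈ 79.38°
|L| = 500 · 1095.9 / 1.1616e+06 ≈ 0.47172
Gain = 20 log₁₀(0.47172) ≈ -6.53 dB
∠L = 76.81° − 165.09° = -88.28°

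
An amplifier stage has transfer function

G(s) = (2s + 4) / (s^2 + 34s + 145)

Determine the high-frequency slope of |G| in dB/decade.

-20 dB/decade

Each pole contributes −20 dB/decade at high frequency; each zero contributes +20 dB/decade.
Net: 1 zero(s) − 2 pole(s) → -20 dB/decade.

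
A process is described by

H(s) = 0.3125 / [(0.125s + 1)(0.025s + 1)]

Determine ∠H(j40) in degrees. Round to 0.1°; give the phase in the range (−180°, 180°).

-123.7°

At ω = 40 rad/s:
pole (1 + j40·0.125) = 1 + j5 → |·| ≈ 5.099, ∠ ≈ 78.69°
pole (1 + j40·0.025) = 1 + j1 → |·| ≈ 1.4142, ∠ ≈ 45.00°
∠H = (0°) − (78.69° + 45.00°) = -123.69°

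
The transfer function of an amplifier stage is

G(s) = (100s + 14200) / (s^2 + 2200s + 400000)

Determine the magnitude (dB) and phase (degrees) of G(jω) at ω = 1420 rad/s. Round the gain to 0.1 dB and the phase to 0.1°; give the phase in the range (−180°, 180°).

Substitute s = j1420:
Numerator: 100(j1420) + 14200 = 14200 + j142000
Denominator: (j1420)^2 + 2200(j1420) + 400000 = -1616400 + j3124000
|N| = √(14200² + 142000²) ≈ 1.4271e+05, ∠N ≈ 84.29°
|D| = √(1616400² + 3124000²) ≈ 3.5174e+06, ∠D ≈ 117.36°
|G| = 1.4271e+05 / 3.5174e+06 ≈ 0.040573
Gain = 20 log₁₀(0.040573) ≈ -27.84 dB
∠G = 84.29° − 117.36° = -33.07°

-27.8 dB, -33.1°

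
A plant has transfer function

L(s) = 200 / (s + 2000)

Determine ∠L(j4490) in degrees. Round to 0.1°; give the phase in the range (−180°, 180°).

Substitute s = j4490:
Numerator: 200 = 200 + j0
Denominator: (j4490) + 2000 = 2000 + j4490
|N| = √(200² + 0²) ≈ 200, ∠N ≈ 0.00°
|D| = √(2000² + 4490²) ≈ 4915.3, ∠D ≈ 65.99°
∠L = 0.00° − 65.99° = -65.99°

-66.0°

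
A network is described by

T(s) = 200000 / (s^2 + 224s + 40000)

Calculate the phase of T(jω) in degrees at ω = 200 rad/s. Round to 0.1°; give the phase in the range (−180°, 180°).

At s = jω = j200:
quadratic: (j200)² + 224·j200 + 40000 = 0 + j44800 → |·| ≈ 44800, ∠ ≈ 90.00°
∠T = 0.00° − 90.00° = -90.00°

-90.0°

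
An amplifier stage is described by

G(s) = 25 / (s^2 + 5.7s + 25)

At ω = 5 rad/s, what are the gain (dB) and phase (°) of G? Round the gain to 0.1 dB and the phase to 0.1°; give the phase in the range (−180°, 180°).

-1.1 dB, -90.0°

At s = jω = j5:
quadratic: (j5)² + 5.7·j5 + 25 = 0 + j28.5 → |·| ≈ 28.5, ∠ ≈ 90.00°
|G| = 25 / 28.5 ≈ 0.87719
Gain = 20 log₁₀(0.87719) ≈ -1.14 dB
∠G = 0.00° − 90.00° = -90.00°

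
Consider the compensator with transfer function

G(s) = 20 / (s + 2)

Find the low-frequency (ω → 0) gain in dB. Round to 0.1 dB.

G(0) = 20 / (2) = 10
20 log₁₀(10) ≈ 20.00 dB

20.0 dB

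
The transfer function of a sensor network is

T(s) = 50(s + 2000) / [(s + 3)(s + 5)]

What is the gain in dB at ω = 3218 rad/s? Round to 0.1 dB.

At s = jω = j3218:
zero (s+2000): 2000 + j3218 → |·| = √(2000²+3218²) = √14355524 ≈ 3788.9, ∠ = arctan(3218/2000) ≈ 58.14°
pole (s+3): 3 + j3218 → |·| = √(3²+3218²) = √10355533 ≈ 3218, ∠ = arctan(3218/3) ≈ 89.95°
pole (s+5): 5 + j3218 → |·| = √(5²+3218²) = √10355549 ≈ 3218, ∠ = arctan(3218/5) ≈ 89.91°
|T| = 50 · 3788.9 / 1.0356e+07 ≈ 0.018293
Gain = 20 log₁₀(0.018293) ≈ -34.75 dB

-34.8 dB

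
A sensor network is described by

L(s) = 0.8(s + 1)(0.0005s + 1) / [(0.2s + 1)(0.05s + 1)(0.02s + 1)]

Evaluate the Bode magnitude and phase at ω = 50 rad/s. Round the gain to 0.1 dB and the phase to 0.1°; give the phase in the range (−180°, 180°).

At ω = 50 rad/s:
zero (1 + j50·1) = 1 + j50 → |·| ≈ 50.01, ∠ ≈ 88.85°
zero (1 + j50·0.0005) = 1 + j0.025 → |·| ≈ 1.0003, ∠ ≈ 1.43°
pole (1 + j50·0.2) = 1 + j10 → |·| ≈ 10.05, ∠ ≈ 84.29°
pole (1 + j50·0.05) = 1 + j2.5 → |·| ≈ 2.6926, ∠ ≈ 68.20°
pole (1 + j50·0.02) = 1 + j1 → |·| ≈ 1.4142, ∠ ≈ 45.00°
|L| = 0.8 · 50.01 · 1.0003 / (10.05 · 2.6926 · 1.4142) ≈ 1.0458
Gain = 20 log₁₀(1.0458) ≈ 0.39 dB
∠L = (88.85° + 1.43°) − (84.29° + 68.20° + 45.00°) = -107.21°

0.4 dB, -107.2°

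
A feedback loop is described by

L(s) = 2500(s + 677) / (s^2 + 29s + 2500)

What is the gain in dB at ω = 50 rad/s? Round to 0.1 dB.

61.4 dB

At s = jω = j50:
zero (s+677): 677 + j50 → |·| = √(677²+50²) = √460829 ≈ 678.84, ∠ = arctan(50/677) ≈ 4.22°
quadratic: (j50)² + 29·j50 + 2500 = 0 + j1450 → |·| ≈ 1450, ∠ ≈ 90.00°
|L| = 2500 · 678.84 / 1450 ≈ 1170.4
Gain = 20 log₁₀(1170.4) ≈ 61.37 dB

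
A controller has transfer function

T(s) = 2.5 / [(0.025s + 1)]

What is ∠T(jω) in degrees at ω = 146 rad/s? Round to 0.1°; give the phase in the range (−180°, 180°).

-74.7°

At ω = 146 rad/s:
pole (1 + j146·0.025) = 1 + j3.65 → |·| ≈ 3.7845, ∠ ≈ 74.68°
∠T = (0°) − (74.68°) = -74.68°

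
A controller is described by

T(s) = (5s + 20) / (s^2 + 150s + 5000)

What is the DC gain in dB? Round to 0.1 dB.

-48.0 dB

T(0) = 20 / 5000 = 0.004
20 log₁₀(0.004) ≈ -47.96 dB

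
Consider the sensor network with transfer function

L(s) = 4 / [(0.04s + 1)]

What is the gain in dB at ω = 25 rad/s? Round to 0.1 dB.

At ω = 25 rad/s:
pole (1 + j25·0.04) = 1 + j1 → |·| ≈ 1.4142, ∠ ≈ 45.00°
|L| = 4 · 1 / (1.4142) ≈ 2.8285
Gain = 20 log₁₀(2.8285) ≈ 9.03 dB

9.0 dB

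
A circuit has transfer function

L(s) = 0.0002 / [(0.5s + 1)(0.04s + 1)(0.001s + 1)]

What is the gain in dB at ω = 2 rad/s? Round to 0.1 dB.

-77.0 dB

At ω = 2 rad/s:
pole (1 + j2·0.5) = 1 + j1 → |·| ≈ 1.4142, ∠ ≈ 45.00°
pole (1 + j2·0.04) = 1 + j0.08 → |·| ≈ 1.0032, ∠ ≈ 4.57°
pole (1 + j2·0.001) = 1 + j0.002 → |·| ≈ 1, ∠ ≈ 0.11°
|L| = 0.0002 · 1 / (1.4142 · 1.0032 · 1) ≈ 0.00014097
Gain = 20 log₁₀(0.00014097) ≈ -77.02 dB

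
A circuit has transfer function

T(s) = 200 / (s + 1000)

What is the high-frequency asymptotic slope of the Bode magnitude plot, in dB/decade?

Each pole contributes −20 dB/decade at high frequency; each zero contributes +20 dB/decade.
Net: 0 zero(s) − 1 pole(s) → -20 dB/decade.

-20 dB/decade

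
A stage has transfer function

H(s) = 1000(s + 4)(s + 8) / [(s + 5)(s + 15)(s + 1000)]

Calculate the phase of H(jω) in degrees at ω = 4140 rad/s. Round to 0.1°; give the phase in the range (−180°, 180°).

-76.3°

At s = jω = j4140:
zero (s+4): 4 + j4140 → |·| = √(4²+4140²) = √17139616 ≈ 4140, ∠ = arctan(4140/4) ≈ 89.94°
zero (s+8): 8 + j4140 → |·| = √(8²+4140²) = √17139664 ≈ 4140, ∠ = arctan(4140/8) ≈ 89.89°
pole (s+5): 5 + j4140 → |·| = √(5²+4140²) = √17139625 ≈ 4140, ∠ = arctan(4140/5) ≈ 89.93°
pole (s+15): 15 + j4140 → |·| = √(15²+4140²) = √17139825 ≈ 4140, ∠ = arctan(4140/15) ≈ 89.79°
pole (s+1000): 1000 + j4140 → |·| = √(1000²+4140²) = √18139600 ≈ 4259.1, ∠ = arctan(4140/1000) ≈ 76.42°
∠H = 179.83° − 256.14° = -76.31°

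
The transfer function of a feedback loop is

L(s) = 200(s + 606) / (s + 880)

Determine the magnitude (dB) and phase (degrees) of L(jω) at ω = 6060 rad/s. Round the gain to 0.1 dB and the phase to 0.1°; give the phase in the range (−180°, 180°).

At s = jω = j6060:
zero (s+606): 606 + j6060 → |·| = √(606²+6060²) = √37090836 ≈ 6090.2, ∠ = arctan(6060/606) ≈ 84.29°
pole (s+880): 880 + j6060 → |·| = √(880²+6060²) = √37498000 ≈ 6123.6, ∠ = arctan(6060/880) ≈ 81.74°
|L| = 200 · 6090.2 / 6123.6 ≈ 198.91
Gain = 20 log₁₀(198.91) ≈ 45.97 dB
∠L = 84.29° − 81.74° = 2.55°

46.0 dB, 2.6°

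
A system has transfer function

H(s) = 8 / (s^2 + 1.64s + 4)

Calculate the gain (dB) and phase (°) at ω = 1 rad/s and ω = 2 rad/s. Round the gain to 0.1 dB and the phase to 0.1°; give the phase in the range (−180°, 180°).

At s = jω = j1:
quadratic: (j1)² + 1.64·j1 + 4 = 3 + j1.64 → |·| ≈ 3.419, ∠ ≈ 28.66°
|H| = 8 / 3.419 ≈ 2.3399
Gain = 20 log₁₀(2.3399) ≈ 7.38 dB
∠H = 0.00° − 28.66° = -28.66°

At s = jω = j2:
quadratic: (j2)² + 1.64·j2 + 4 = 0 + j3.28 → |·| ≈ 3.28, ∠ ≈ 90.00°
|H| = 8 / 3.28 ≈ 2.439
Gain = 20 log₁₀(2.439) ≈ 7.74 dB
∠H = 0.00° − 90.00° = -90.00°

ω = 1: 7.4 dB, -28.7°; ω = 2: 7.7 dB, -90.0°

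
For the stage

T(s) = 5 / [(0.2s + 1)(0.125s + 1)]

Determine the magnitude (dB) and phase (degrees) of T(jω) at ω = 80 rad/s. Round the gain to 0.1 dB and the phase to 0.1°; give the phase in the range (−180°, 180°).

-30.2 dB, -170.7°

At ω = 80 rad/s:
pole (1 + j80·0.2) = 1 + j16 → |·| ≈ 16.031, ∠ ≈ 86.42°
pole (1 + j80·0.125) = 1 + j10 → |·| ≈ 10.05, ∠ ≈ 84.29°
|T| = 5 · 1 / (16.031 · 10.05) ≈ 0.031034
Gain = 20 log₁₀(0.031034) ≈ -30.16 dB
∠T = (0°) − (86.42° + 84.29°) = -170.71°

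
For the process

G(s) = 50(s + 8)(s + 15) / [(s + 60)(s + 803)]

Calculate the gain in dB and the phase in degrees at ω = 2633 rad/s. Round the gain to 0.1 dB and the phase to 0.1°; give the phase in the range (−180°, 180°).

At s = jω = j2633:
zero (s+8): 8 + j2633 → |·| = √(8²+2633²) = √6932753 ≈ 2633, ∠ = arctan(2633/8) ≈ 89.83°
zero (s+15): 15 + j2633 → |·| = √(15²+2633²) = √6932914 ≈ 2633, ∠ = arctan(2633/15) ≈ 89.67°
pole (s+60): 60 + j2633 → |·| = √(60²+2633²) = √6936289 ≈ 2633.7, ∠ = arctan(2633/60) ≈ 88.69°
pole (s+803): 803 + j2633 → |·| = √(803²+2633²) = √7577498 ≈ 2752.7, ∠ = arctan(2633/803) ≈ 73.04°
|G| = 50 · 6.9327e+06 / 7.2498e+06 ≈ 47.813
Gain = 20 log₁₀(47.813) ≈ 33.59 dB
∠G = 179.50° − 161.73° = 17.77°

33.6 dB, 17.8°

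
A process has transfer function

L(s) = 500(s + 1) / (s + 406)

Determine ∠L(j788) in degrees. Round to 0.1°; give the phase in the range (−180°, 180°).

27.2°

At s = jω = j788:
zero (s+1): 1 + j788 → |·| = √(1²+788²) = √620945 ≈ 788, ∠ = arctan(788/1) ≈ 89.93°
pole (s+406): 406 + j788 → |·| = √(406²+788²) = √785780 ≈ 886.44, ∠ = arctan(788/406) ≈ 62.74°
∠L = 89.93° − 62.74° = 27.19°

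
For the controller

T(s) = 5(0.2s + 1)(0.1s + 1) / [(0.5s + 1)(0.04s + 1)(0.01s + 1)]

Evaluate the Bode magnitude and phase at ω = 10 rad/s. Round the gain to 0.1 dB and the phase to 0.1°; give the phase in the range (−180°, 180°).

At ω = 10 rad/s:
zero (1 + j10·0.2) = 1 + j2 → |·| ≈ 2.2361, ∠ ≈ 63.43°
zero (1 + j10·0.1) = 1 + j1 → |·| ≈ 1.4142, ∠ ≈ 45.00°
pole (1 + j10·0.5) = 1 + j5 → |·| ≈ 5.099, ∠ ≈ 78.69°
pole (1 + j10·0.04) = 1 + j0.4 → |·| ≈ 1.077, ∠ ≈ 21.80°
pole (1 + j10·0.01) = 1 + j0.1 → |·| ≈ 1.005, ∠ ≈ 5.71°
|T| = 5 · 2.2361 · 1.4142 / (5.099 · 1.077 · 1.005) ≈ 2.8649
Gain = 20 log₁₀(2.8649) ≈ 9.14 dB
∠T = (63.43° + 45.00°) − (78.69° + 21.80° + 5.71°) = 2.23°

9.1 dB, 2.2°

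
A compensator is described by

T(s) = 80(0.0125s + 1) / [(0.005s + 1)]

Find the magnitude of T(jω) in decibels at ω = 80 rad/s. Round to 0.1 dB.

At ω = 80 rad/s:
zero (1 + j80·0.0125) = 1 + j1 → |·| ≈ 1.4142, ∠ ≈ 45.00°
pole (1 + j80·0.005) = 1 + j0.4 → |·| ≈ 1.077, ∠ ≈ 21.80°
|T| = 80 · 1.4142 / (1.077) ≈ 105.05
Gain = 20 log₁₀(105.05) ≈ 40.43 dB

40.4 dB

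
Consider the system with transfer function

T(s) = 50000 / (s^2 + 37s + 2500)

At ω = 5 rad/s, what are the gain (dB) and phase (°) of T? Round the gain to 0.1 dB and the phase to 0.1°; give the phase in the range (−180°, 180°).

26.1 dB, -4.3°

At s = jω = j5:
quadratic: (j5)² + 37·j5 + 2500 = 2475 + j185 → |·| ≈ 2481.9, ∠ ≈ 4.27°
|T| = 50000 / 2481.9 ≈ 20.146
Gain = 20 log₁₀(20.146) ≈ 26.08 dB
∠T = 0.00° − 4.27° = -4.27°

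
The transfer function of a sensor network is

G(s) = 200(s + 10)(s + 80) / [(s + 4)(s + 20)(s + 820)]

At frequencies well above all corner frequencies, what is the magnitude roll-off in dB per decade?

-20 dB/decade

Each pole contributes −20 dB/decade at high frequency; each zero contributes +20 dB/decade.
Net: 2 zero(s) − 3 pole(s) → -20 dB/decade.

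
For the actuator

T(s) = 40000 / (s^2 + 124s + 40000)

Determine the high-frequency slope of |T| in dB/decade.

-40 dB/decade

Each pole contributes −20 dB/decade at high frequency; each zero contributes +20 dB/decade.
Net: 0 zero(s) − 2 pole(s) → -40 dB/decade.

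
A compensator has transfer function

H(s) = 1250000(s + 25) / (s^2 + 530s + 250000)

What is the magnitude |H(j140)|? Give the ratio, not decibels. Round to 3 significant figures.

734

At s = jω = j140:
zero (s+25): 25 + j140 → |·| = √(25²+140²) = √20225 ≈ 142.21, ∠ = arctan(140/25) ≈ 79.88°
quadratic: (j140)² + 530·j140 + 250000 = 230400 + j74200 → |·| ≈ 2.4205e+05, ∠ ≈ 17.85°
|H| = 1250000 · 142.21 / 2.4205e+05 ≈ 734.4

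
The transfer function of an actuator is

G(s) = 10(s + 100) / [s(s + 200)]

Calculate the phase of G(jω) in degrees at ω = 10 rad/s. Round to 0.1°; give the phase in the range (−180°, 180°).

-87.2°

At s = jω = j10:
zero (s+100): 100 + j10 → |·| = √(100²+10²) = √10100 ≈ 100.5, ∠ = arctan(10/100) ≈ 5.71°
pole (s+200): 200 + j10 → |·| = √(200²+10²) = √40100 ≈ 200.25, ∠ = arctan(10/200) ≈ 2.86°
pole at origin: |s| = 10, ∠ = 90.00° (in denominator)
∠G = 5.71° − 92.86° = -87.15°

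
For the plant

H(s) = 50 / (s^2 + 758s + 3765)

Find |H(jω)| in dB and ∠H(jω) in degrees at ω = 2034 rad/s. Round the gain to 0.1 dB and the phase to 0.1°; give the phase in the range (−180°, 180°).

Substitute s = j2034:
Numerator: 50 = 50 + j0
Denominator: (j2034)^2 + 758(j2034) + 3765 = -4133391 + j1541772
|N| = √(50² + 0²) ≈ 50, ∠N ≈ 0.00°
|D| = √(4133391² + 1541772²) ≈ 4.4116e+06, ∠D ≈ 159.54°
|H| = 50 / 4.4116e+06 ≈ 1.1334e-05
Gain = 20 log₁₀(1.1334e-05) ≈ -98.91 dB
∠H = 0.00° − 159.54° = -159.54°

-98.9 dB, -159.5°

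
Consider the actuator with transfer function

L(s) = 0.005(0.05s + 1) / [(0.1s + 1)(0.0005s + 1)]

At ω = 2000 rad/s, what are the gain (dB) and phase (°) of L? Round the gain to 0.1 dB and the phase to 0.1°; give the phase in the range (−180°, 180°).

At ω = 2000 rad/s:
zero (1 + j2000·0.05) = 1 + j100 → |·| ≈ 100, ∠ ≈ 89.43°
pole (1 + j2000·0.1) = 1 + j200 → |·| ≈ 200, ∠ ≈ 89.71°
pole (1 + j2000·0.0005) = 1 + j1 → |·| ≈ 1.4142, ∠ ≈ 45.00°
|L| = 0.005 · 100 / (200 · 1.4142) ≈ 0.0017678
Gain = 20 log₁₀(0.0017678) ≈ -55.05 dB
∠L = (89.43°) − (89.71° + 45.00°) = -45.28°

-55.1 dB, -45.3°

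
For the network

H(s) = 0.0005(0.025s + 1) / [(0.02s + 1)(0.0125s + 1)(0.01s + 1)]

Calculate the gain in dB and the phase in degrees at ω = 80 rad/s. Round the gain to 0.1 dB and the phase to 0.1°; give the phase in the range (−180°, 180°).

At ω = 80 rad/s:
zero (1 + j80·0.025) = 1 + j2 → |·| ≈ 2.2361, ∠ ≈ 63.43°
pole (1 + j80·0.02) = 1 + j1.6 → |·| ≈ 1.8868, ∠ ≈ 57.99°
pole (1 + j80·0.0125) = 1 + j1 → |·| ≈ 1.4142, ∠ ≈ 45.00°
pole (1 + j80·0.01) = 1 + j0.8 → |·| ≈ 1.2806, ∠ ≈ 38.66°
|H| = 0.0005 · 2.2361 / (1.8868 · 1.4142 · 1.2806) ≈ 0.0003272
Gain = 20 log₁₀(0.0003272) ≈ -69.70 dB
∠H = (63.43°) − (57.99° + 45.00° + 38.66°) = -78.22°

-69.7 dB, -78.2°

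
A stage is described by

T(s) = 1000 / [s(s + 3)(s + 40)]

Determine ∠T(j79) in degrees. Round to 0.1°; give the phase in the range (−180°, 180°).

119.0°

At s = jω = j79:
pole (s+3): 3 + j79 → |·| = √(3²+79²) = √6250 ≈ 79.057, ∠ = arctan(79/3) ≈ 87.83°
pole (s+40): 40 + j79 → |·| = √(40²+79²) = √7841 ≈ 88.549, ∠ = arctan(79/40) ≈ 63.15°
pole at origin: |s| = 79, ∠ = 90.00° (in denominator)
∠T = 0.00° − 240.98° = -240.98° ≡ 119.02° (principal value)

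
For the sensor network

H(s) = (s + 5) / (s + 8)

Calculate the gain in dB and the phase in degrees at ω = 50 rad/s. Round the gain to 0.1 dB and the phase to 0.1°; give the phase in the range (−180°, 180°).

-0.1 dB, 3.4°

At s = jω = j50:
zero (s+5): 5 + j50 → |·| = √(5²+50²) = √2525 ≈ 50.249, ∠ = arctan(50/5) ≈ 84.29°
pole (s+8): 8 + j50 → |·| = √(8²+50²) = √2564 ≈ 50.636, ∠ = arctan(50/8) ≈ 80.91°
|H| = 1 · 50.249 / 50.636 ≈ 0.99236
Gain = 20 log₁₀(0.99236) ≈ -0.07 dB
∠H = 84.29° − 80.91° = 3.38°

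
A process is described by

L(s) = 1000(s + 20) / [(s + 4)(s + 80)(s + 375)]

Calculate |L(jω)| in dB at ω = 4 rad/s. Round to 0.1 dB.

At s = jω = j4:
zero (s+20): 20 + j4 → |·| = √(20²+4²) = √416 ≈ 20.396, ∠ = arctan(4/20) ≈ 11.31°
pole (s+4): 4 + j4 → |·| = √(4²+4²) = √32 ≈ 5.6569, ∠ = arctan(4/4) ≈ 45.00°
pole (s+80): 80 + j4 → |·| = √(80²+4²) = √6416 ≈ 80.1, ∠ = arctan(4/80) ≈ 2.86°
pole (s+375): 375 + j4 → |·| = √(375²+4²) = √140641 ≈ 375.02, ∠ = arctan(4/375) ≈ 0.61°
|L| = 1000 · 20.396 / 1.6993e+05 ≈ 0.12003
Gain = 20 log₁₀(0.12003) ≈ -18.41 dB

-18.4 dB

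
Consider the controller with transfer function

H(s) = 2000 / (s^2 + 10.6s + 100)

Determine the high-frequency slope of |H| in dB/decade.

Each pole contributes −20 dB/decade at high frequency; each zero contributes +20 dB/decade.
Net: 0 zero(s) − 2 pole(s) → -40 dB/decade.

-40 dB/decade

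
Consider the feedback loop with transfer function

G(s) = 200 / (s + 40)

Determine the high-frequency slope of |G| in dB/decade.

-20 dB/decade

Each pole contributes −20 dB/decade at high frequency; each zero contributes +20 dB/decade.
Net: 0 zero(s) − 1 pole(s) → -20 dB/decade.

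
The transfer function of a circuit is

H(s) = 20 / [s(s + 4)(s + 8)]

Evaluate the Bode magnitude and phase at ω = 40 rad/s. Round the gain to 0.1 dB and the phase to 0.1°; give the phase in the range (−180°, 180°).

At s = jω = j40:
pole (s+4): 4 + j40 → |·| = √(4²+40²) = √1616 ≈ 40.2, ∠ = arctan(40/4) ≈ 84.29°
pole (s+8): 8 + j40 → |·| = √(8²+40²) = √1664 ≈ 40.792, ∠ = arctan(40/8) ≈ 78.69°
pole at origin: |s| = 40, ∠ = 90.00° (in denominator)
|H| = 20 / 65594 ≈ 0.00030491
Gain = 20 log₁₀(0.00030491) ≈ -70.32 dB
∠H = 0.00° − 252.98° = -252.98° ≡ 107.02° (principal value)

-70.3 dB, 107.0°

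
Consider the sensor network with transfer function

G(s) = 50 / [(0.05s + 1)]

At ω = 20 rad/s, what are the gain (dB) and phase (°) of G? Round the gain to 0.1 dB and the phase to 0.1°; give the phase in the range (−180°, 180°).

At ω = 20 rad/s:
pole (1 + j20·0.05) = 1 + j1 → |·| ≈ 1.4142, ∠ ≈ 45.00°
|G| = 50 · 1 / (1.4142) ≈ 35.356
Gain = 20 log₁₀(35.356) ≈ 30.97 dB
∠G = (0°) − (45.00°) = -45.00°

31.0 dB, -45.0°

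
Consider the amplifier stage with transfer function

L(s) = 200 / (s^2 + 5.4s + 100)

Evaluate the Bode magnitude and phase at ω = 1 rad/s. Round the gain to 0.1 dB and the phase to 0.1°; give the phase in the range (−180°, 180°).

6.1 dB, -3.1°

At s = jω = j1:
quadratic: (j1)² + 5.4·j1 + 100 = 99 + j5.4 → |·| ≈ 99.147, ∠ ≈ 3.12°
|L| = 200 / 99.147 ≈ 2.0172
Gain = 20 log₁₀(2.0172) ≈ 6.09 dB
∠L = 0.00° − 3.12° = -3.12°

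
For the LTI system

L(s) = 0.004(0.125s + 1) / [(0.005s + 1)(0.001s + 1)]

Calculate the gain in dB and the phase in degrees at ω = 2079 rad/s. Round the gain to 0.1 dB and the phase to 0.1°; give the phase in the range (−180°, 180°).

At ω = 2079 rad/s:
zero (1 + j2079·0.125) = 1 + j259.875 → |·| ≈ 259.88, ∠ ≈ 89.78°
pole (1 + j2079·0.005) = 1 + j10.395 → |·| ≈ 10.443, ∠ ≈ 84.51°
pole (1 + j2079·0.001) = 1 + j2.079 → |·| ≈ 2.307, ∠ ≈ 64.31°
|L| = 0.004 · 259.88 / (10.443 · 2.307) ≈ 0.043148
Gain = 20 log₁₀(0.043148) ≈ -27.30 dB
∠L = (89.78°) − (84.51° + 64.31°) = -59.04°

-27.3 dB, -59.0°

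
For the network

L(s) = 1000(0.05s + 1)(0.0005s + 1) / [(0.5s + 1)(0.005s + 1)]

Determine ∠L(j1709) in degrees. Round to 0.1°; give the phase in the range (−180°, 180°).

At ω = 1709 rad/s:
zero (1 + j1709·0.05) = 1 + j85.45 → |·| ≈ 85.456, ∠ ≈ 89.33°
zero (1 + j1709·0.0005) = 1 + j0.8545 → |·| ≈ 1.3154, ∠ ≈ 40.51°
pole (1 + j1709·0.5) = 1 + j854.5 → |·| ≈ 854.5, ∠ ≈ 89.93°
pole (1 + j1709·0.005) = 1 + j8.545 → |·| ≈ 8.6033, ∠ ≈ 83.33°
∠L = (89.33° + 40.51°) − (89.93° + 83.33°) = -43.42°

-43.4°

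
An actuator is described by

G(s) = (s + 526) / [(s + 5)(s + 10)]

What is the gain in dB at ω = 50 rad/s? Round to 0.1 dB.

At s = jω = j50:
zero (s+526): 526 + j50 → |·| = √(526²+50²) = √279176 ≈ 528.37, ∠ = arctan(50/526) ≈ 5.43°
pole (s+5): 5 + j50 → |·| = √(5²+50²) = √2525 ≈ 50.249, ∠ = arctan(50/5) ≈ 84.29°
pole (s+10): 10 + j50 → |·| = √(10²+50²) = √2600 ≈ 50.99, ∠ = arctan(50/10) ≈ 78.69°
|G| = 1 · 528.37 / 2562.2 ≈ 0.20622
Gain = 20 log₁₀(0.20622) ≈ -13.71 dB

-13.7 dB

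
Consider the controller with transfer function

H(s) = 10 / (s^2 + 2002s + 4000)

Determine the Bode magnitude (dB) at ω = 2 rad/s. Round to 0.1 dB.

-55.1 dB

Substitute s = j2:
Numerator: 10 = 10 + j0
Denominator: (j2)^2 + 2002(j2) + 4000 = 3996 + j4004
|N| = √(10² + 0²) ≈ 10, ∠N ≈ 0.00°
|D| = √(3996² + 4004²) ≈ 5656.9, ∠D ≈ 45.06°
|H| = 10 / 5656.9 ≈ 0.0017678
Gain = 20 log₁₀(0.0017678) ≈ -55.05 dB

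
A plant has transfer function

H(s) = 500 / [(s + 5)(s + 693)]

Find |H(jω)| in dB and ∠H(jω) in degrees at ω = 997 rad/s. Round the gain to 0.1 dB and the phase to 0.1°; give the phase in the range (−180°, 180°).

-67.7 dB, -144.9°

At s = jω = j997:
pole (s+5): 5 + j997 → |·| = √(5²+997²) = √994034 ≈ 997.01, ∠ = arctan(997/5) ≈ 89.71°
pole (s+693): 693 + j997 → |·| = √(693²+997²) = √1474258 ≈ 1214.2, ∠ = arctan(997/693) ≈ 55.20°
|H| = 500 / 1.2106e+06 ≈ 0.00041302
Gain = 20 log₁₀(0.00041302) ≈ -67.68 dB
∠H = 0.00° − 144.91° = -144.91°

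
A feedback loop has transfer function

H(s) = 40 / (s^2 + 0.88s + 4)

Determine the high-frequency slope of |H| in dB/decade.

-40 dB/decade

Each pole contributes −20 dB/decade at high frequency; each zero contributes +20 dB/decade.
Net: 0 zero(s) − 2 pole(s) → -40 dB/decade.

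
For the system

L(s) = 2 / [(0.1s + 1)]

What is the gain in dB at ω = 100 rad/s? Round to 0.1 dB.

At ω = 100 rad/s:
pole (1 + j100·0.1) = 1 + j10 → |·| ≈ 10.05, ∠ ≈ 84.29°
|L| = 2 · 1 / (10.05) ≈ 0.199
Gain = 20 log₁₀(0.199) ≈ -14.02 dB

-14.0 dB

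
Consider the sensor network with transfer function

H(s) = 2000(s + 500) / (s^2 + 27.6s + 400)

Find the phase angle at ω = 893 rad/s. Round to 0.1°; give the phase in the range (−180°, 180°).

-117.5°

At s = jω = j893:
zero (s+500): 500 + j893 → |·| = √(500²+893²) = √1047449 ≈ 1023.4, ∠ = arctan(893/500) ≈ 60.76°
quadratic: (j893)² + 27.6·j893 + 400 = -797049 + j24646.8 → |·| ≈ 7.9743e+05, ∠ ≈ 178.23°
∠H = 60.76° − 178.23° = -117.47°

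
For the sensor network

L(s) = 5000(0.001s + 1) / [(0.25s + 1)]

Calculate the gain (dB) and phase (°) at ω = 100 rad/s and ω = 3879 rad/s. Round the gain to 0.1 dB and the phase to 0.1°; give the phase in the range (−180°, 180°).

ω = 100: 46.1 dB, -82.0°; ω = 3879: 26.3 dB, -14.4°

At ω = 100 rad/s:
zero (1 + j100·0.001) = 1 + j0.1 → |·| ≈ 1.005, ∠ ≈ 5.71°
pole (1 + j100·0.25) = 1 + j25 → |·| ≈ 25.02, ∠ ≈ 87.71°
|L| = 5000 · 1.005 / (25.02) ≈ 200.84
Gain = 20 log₁₀(200.84) ≈ 46.06 dB
∠L = (5.71°) − (87.71°) = -82.00°

At ω = 3879 rad/s:
zero (1 + j3879·0.001) = 1 + j3.879 → |·| ≈ 4.0058, ∠ ≈ 75.54°
pole (1 + j3879·0.25) = 1 + j969.75 → |·| ≈ 969.75, ∠ ≈ 89.94°
|L| = 5000 · 4.0058 / (969.75) ≈ 20.654
Gain = 20 log₁₀(20.654) ≈ 26.30 dB
∠L = (75.54°) − (89.94°) = -14.40°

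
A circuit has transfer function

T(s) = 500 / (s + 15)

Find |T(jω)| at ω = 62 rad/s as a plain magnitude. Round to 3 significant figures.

7.84

Substitute s = j62:
Numerator: 500 = 500 + j0
Denominator: (j62) + 15 = 15 + j62
|N| = √(500² + 0²) ≈ 500, ∠N ≈ 0.00°
|D| = √(15² + 62²) ≈ 63.789, ∠D ≈ 76.40°
|T| = 500 / 63.789 ≈ 7.8383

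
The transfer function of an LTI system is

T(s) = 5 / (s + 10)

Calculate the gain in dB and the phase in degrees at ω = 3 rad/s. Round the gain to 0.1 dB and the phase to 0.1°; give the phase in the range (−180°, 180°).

At s = jω = j3:
pole (s+10): 10 + j3 → |·| = √(10²+3²) = √109 ≈ 10.44, ∠ = arctan(3/10) ≈ 16.70°
|T| = 5 / 10.44 ≈ 0.47893
Gain = 20 log₁₀(0.47893) ≈ -6.39 dB
∠T = 0.00° − 16.70° = -16.70°

-6.4 dB, -16.7°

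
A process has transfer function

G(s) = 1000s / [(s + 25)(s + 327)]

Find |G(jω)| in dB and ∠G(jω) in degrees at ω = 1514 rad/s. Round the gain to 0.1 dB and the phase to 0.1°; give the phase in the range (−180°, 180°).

At s = jω = j1514:
zero at origin: s = j1514 → |·| = 1514, ∠ = 90.00°
pole (s+25): 25 + j1514 → |·| = √(25²+1514²) = √2292821 ≈ 1514.2, ∠ = arctan(1514/25) ≈ 89.05°
pole (s+327): 327 + j1514 → |·| = √(327²+1514²) = √2399125 ≈ 1548.9, ∠ = arctan(1514/327) ≈ 77.81°
|G| = 1000 · 1514 / 2.3453e+06 ≈ 0.64555
Gain = 20 log₁₀(0.64555) ≈ -3.80 dB
∠G = 90.00° − 166.86° = -76.86°

-3.8 dB, -76.9°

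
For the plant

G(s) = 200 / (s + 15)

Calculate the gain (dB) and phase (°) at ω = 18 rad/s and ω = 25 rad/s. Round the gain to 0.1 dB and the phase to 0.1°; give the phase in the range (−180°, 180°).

ω = 18: 18.6 dB, -50.2°; ω = 25: 16.7 dB, -59.0°

Substitute s = j18:
Numerator: 200 = 200 + j0
Denominator: (j18) + 15 = 15 + j18
|N| = √(200² + 0²) ≈ 200, ∠N ≈ 0.00°
|D| = √(15² + 18²) ≈ 23.431, ∠D ≈ 50.19°
|G| = 200 / 23.431 ≈ 8.5357
Gain = 20 log₁₀(8.5357) ≈ 18.62 dB
∠G = 0.00° − 50.19° = -50.19°

Substitute s = j25:
Numerator: 200 = 200 + j0
Denominator: (j25) + 15 = 15 + j25
|N| = √(200² + 0²) ≈ 200, ∠N ≈ 0.00°
|D| = √(15² + 25²) ≈ 29.155, ∠D ≈ 59.04°
|G| = 200 / 29.155 ≈ 6.8599
Gain = 20 log₁₀(6.8599) ≈ 16.73 dB
∠G = 0.00° − 59.04° = -59.04°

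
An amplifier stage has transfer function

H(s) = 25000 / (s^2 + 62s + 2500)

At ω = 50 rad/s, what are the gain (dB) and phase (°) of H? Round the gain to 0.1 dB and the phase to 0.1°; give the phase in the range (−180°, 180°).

18.1 dB, -90.0°

At s = jω = j50:
quadratic: (j50)² + 62·j50 + 2500 = 0 + j3100 → |·| ≈ 3100, ∠ ≈ 90.00°
|H| = 25000 / 3100 ≈ 8.0645
Gain = 20 log₁₀(8.0645) ≈ 18.13 dB
∠H = 0.00° − 90.00° = -90.00°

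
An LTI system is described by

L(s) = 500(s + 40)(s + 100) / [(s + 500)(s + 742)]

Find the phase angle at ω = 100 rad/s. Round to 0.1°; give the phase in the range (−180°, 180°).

At s = jω = j100:
zero (s+40): 40 + j100 → |·| = √(40²+100²) = √11600 ≈ 107.7, ∠ = arctan(100/40) ≈ 68.20°
zero (s+100): 100 + j100 → |·| = √(100²+100²) = √20000 ≈ 141.42, ∠ = arctan(100/100) ≈ 45.00°
pole (s+500): 500 + j100 → |·| = √(500²+100²) = √260000 ≈ 509.9, ∠ = arctan(100/500) ≈ 11.31°
pole (s+742): 742 + j100 → |·| = √(742²+100²) = √560564 ≈ 748.71, ∠ = arctan(100/742) ≈ 7.68°
∠L = 113.20° − 18.99° = 94.21°

94.2°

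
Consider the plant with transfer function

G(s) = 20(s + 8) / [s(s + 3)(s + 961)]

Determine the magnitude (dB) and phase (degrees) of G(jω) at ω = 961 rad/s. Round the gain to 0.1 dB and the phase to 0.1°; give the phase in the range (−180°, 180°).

At s = jω = j961:
zero (s+8): 8 + j961 → |·| = √(8²+961²) = √923585 ≈ 961.03, ∠ = arctan(961/8) ≈ 89.52°
pole (s+3): 3 + j961 → |·| = √(3²+961²) = √923530 ≈ 961, ∠ = arctan(961/3) ≈ 89.82°
pole (s+961): 961 + j961 → |·| = √(961²+961²) = √1847042 ≈ 1359.1, ∠ = arctan(961/961) ≈ 45.00°
pole at origin: |s| = 961, ∠ = 90.00° (in denominator)
|G| = 20 · 961.03 / 1.2552e+09 ≈ 1.5313e-05
Gain = 20 log₁₀(1.5313e-05) ≈ -96.30 dB
∠G = 89.52° − 224.82° = -135.30°

-96.3 dB, -135.3°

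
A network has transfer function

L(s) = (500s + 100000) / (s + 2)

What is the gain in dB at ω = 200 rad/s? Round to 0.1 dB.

57.0 dB

Substitute s = j200:
Numerator: 500(j200) + 100000 = 100000 + j100000
Denominator: (j200) + 2 = 2 + j200
|N| = √(100000² + 100000²) ≈ 1.4142e+05, ∠N ≈ 45.00°
|D| = √(2² + 200²) ≈ 200.01, ∠D ≈ 89.43°
|L| = 1.4142e+05 / 200.01 ≈ 707.06
Gain = 20 log₁₀(707.06) ≈ 56.99 dB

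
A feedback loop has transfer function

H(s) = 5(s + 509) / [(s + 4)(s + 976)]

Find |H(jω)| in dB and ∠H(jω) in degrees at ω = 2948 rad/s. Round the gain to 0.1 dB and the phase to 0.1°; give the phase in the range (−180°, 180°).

-55.7 dB, -81.4°

At s = jω = j2948:
zero (s+509): 509 + j2948 → |·| = √(509²+2948²) = √8949785 ≈ 2991.6, ∠ = arctan(2948/509) ≈ 80.20°
pole (s+4): 4 + j2948 → |·| = √(4²+2948²) = √8690720 ≈ 2948, ∠ = arctan(2948/4) ≈ 89.92°
pole (s+976): 976 + j2948 → |·| = √(976²+2948²) = √9643280 ≈ 3105.4, ∠ = arctan(2948/976) ≈ 71.68°
|H| = 5 · 2991.6 / 9.1547e+06 ≈ 0.0016339
Gain = 20 log₁₀(0.0016339) ≈ -55.74 dB
∠H = 80.20° − 161.60° = -81.40°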